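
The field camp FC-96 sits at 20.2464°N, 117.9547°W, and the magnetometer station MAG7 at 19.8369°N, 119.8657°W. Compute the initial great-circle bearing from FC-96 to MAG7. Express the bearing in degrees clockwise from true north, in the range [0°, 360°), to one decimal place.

257.5°

Δλ = -1.9110°
y = sin Δλ · cos φ₂ = -0.031368
x = cos φ₁ sin φ₂ − sin φ₁ cos φ₂ cos Δλ = -0.006966
θ = atan2(y, x) = -102.5206° → 257.4794° (mod 360°)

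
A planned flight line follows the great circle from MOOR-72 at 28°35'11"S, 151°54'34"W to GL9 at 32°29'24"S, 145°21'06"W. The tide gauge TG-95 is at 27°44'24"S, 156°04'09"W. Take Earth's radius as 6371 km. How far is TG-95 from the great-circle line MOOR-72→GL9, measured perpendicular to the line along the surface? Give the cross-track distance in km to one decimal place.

MOOR-72: φ = -28.58639°, λ = -151.90944°
GL9: φ = -32.49000°, λ = -145.35167°
TG-95: φ = -27.74000°, λ = -156.06917°
δ₁₃ = central angle MOOR-72→TG-95 = 0.065684 rad  (haversine)
θ₁₃ = bearing MOOR-72→TG-95 = 282.008°,  θ₁₂ = bearing MOOR-72→GL9 = 126.283°
dₓₜ = R·arcsin(sin δ₁₃ · sin(θ₁₃ − θ₁₂)) = 6371·arcsin(0.06564·sin(155.725°)) = 171.938 km
|dₓₜ| = 171.938 km

171.9 km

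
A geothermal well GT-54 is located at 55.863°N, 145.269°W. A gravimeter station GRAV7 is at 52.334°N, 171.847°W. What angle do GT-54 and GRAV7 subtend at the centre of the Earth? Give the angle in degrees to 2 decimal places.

15.87°

Δφ = -3.5290°,  Δλ = -26.5780°
a = sin²(Δφ/2) + cos φ₁ cos φ₂ sin²(Δλ/2) = 0.019066
c = 2·arcsin(√a) = 0.277047 rad = 15.8736°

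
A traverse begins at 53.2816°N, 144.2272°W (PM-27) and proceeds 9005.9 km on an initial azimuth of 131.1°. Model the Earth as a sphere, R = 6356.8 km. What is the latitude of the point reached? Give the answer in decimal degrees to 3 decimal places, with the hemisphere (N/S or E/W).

15.389°S

δ = d/R = 9005.9/6356.8 = 1.416735 rad
φ₂ = arcsin(sin φ₁ cos δ + cos φ₁ sin δ cos θ)
   = arcsin(0.80158·0.15345 + 0.59788·0.98816·-0.65738) = -15.38911°
λ₂ = λ₁ + atan2(sin θ sin δ cos φ₁, cos δ − sin φ₁ sin φ₂) = -93.66367°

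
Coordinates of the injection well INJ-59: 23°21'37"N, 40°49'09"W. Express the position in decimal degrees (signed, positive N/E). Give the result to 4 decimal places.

+23.3603°, -40.8192°

lat: 23.3603° N → +23.3603°
lon: 40.8192° W → -40.8192°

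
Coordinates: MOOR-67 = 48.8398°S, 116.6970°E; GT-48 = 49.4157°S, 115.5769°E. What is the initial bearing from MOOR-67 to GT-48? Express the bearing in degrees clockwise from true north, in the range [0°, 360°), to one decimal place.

Δλ = -1.1201°
y = sin Δλ · cos φ₂ = -0.012717
x = cos φ₁ sin φ₂ − sin φ₁ cos φ₂ cos Δλ = -0.010145
θ = atan2(y, x) = -128.5797° → 231.4203° (mod 360°)

231.4°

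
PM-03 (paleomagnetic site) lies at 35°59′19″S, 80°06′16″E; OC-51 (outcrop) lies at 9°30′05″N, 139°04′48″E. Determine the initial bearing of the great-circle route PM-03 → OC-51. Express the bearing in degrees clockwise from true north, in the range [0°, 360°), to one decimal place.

62.9°

PM-03: φ = -35.98861°, λ = +80.10444°
OC-51: φ = +9.50139°, λ = +139.08000°
Δλ = 58.9756°
y = sin Δλ · cos φ₂ = 0.845192
x = cos φ₁ sin φ₂ − sin φ₁ cos φ₂ cos Δλ = 0.432274
θ = atan2(y, x) = 62.9125° → 62.9125° (mod 360°)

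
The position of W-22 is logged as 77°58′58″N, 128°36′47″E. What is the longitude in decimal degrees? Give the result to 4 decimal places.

128° + 36′/60 + 47″/3600 = 128 + 0.60000 + 0.01306 = 128.6131°

128.6131°E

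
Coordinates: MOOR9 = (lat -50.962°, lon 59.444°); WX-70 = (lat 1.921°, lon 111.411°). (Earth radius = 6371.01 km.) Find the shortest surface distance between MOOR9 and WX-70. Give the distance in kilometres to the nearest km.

7649 km

Δφ = 52.8830°,  Δλ = 51.9670°
a = sin²(Δφ/2) + cos φ₁ cos φ₂ sin²(Δλ/2) = 0.319102
c = 2·arcsin(√a) = 1.200602 rad = 68.7895°
d = R·c = 6371.01 × 1.200602 = 7649.1 km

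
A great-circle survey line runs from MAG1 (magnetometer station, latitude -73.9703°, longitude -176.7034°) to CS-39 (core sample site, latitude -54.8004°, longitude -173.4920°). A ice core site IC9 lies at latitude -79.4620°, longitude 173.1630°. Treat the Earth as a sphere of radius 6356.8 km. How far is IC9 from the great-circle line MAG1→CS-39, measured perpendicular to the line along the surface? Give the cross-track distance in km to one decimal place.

δ₁₃ = central angle MAG1→IC9 = 0.103755 rad  (haversine)
θ₁₃ = bearing MAG1→IC9 = 198.101°,  θ₁₂ = bearing MAG1→CS-39 = 5.631°
dₓₜ = R·arcsin(sin δ₁₃ · sin(θ₁₃ − θ₁₂)) = 6356.8·arcsin(0.10357·sin(192.470°)) = -142.169 km
|dₓₜ| = 142.169 km

142.2 km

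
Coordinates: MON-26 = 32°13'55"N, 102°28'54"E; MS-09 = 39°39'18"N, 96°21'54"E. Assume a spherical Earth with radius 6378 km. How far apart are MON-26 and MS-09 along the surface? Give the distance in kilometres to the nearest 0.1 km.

MON-26: φ = +32.23194°, λ = +102.48167°
MS-09: φ = +39.65500°, λ = +96.36500°
Δφ = 7.4231°,  Δλ = -6.1167°
a = sin²(Δφ/2) + cos φ₁ cos φ₂ sin²(Δλ/2) = 0.006044
c = 2·arcsin(√a) = 0.155646 rad = 8.9178°
d = R·c = 6378 × 0.155646 = 992.7 km

992.7 km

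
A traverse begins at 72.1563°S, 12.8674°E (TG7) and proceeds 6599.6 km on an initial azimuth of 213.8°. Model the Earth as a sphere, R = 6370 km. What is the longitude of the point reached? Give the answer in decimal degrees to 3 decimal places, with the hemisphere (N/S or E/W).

δ = d/R = 6599.6/6370 = 1.036044 rad
φ₂ = arcsin(sin φ₁ cos δ + cos φ₁ sin δ cos θ)
   = arcsin(-0.95190·0.50963 + 0.30642·0.86039·-0.83098) = -44.76466°
λ₂ = λ₁ + atan2(sin θ sin δ cos φ₁, cos δ − sin φ₁ sin φ₂) = -124.74619°

124.746°W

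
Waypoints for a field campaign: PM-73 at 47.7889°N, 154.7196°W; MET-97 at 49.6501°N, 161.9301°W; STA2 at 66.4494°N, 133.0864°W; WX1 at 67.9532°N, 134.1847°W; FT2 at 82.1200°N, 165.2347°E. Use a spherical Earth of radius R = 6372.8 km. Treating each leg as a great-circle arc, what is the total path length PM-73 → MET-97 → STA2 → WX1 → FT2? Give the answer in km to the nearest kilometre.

5376 km

PM-73→MET-97: c = 0.089110 rad, d = 567.88 km
MET-97→STA2: c = 0.389158 rad, d = 2480.02 km
STA2→WX1: c = 0.027276 rad, d = 173.82 km
WX1→FT2: c = 0.338049 rad, d = 2154.32 km
Total = 567.88 + 2480.02 + 173.82 + 2154.32 = 5376.05 km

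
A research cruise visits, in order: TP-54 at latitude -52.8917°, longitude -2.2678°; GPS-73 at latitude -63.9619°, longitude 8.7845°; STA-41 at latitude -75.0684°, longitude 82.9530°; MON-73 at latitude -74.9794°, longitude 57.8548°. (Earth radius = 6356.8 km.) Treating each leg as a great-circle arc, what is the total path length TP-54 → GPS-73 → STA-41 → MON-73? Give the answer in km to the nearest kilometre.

4977 km

TP-54→GPS-73: c = 0.217312 rad, d = 1381.41 km
GPS-73→STA-41: c = 0.453269 rad, d = 2881.34 km
STA-41→MON-73: c = 0.112365 rad, d = 714.28 km
Total = 1381.41 + 2881.34 + 714.28 = 4977.03 km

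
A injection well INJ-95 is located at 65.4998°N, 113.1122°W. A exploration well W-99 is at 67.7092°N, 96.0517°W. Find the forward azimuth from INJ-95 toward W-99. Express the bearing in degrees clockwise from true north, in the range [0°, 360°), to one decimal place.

64.2°

Δλ = 17.0605°
y = sin Δλ · cos φ₂ = 0.111282
x = cos φ₁ sin φ₂ − sin φ₁ cos φ₂ cos Δλ = 0.053740
θ = atan2(y, x) = 64.2232° → 64.2232° (mod 360°)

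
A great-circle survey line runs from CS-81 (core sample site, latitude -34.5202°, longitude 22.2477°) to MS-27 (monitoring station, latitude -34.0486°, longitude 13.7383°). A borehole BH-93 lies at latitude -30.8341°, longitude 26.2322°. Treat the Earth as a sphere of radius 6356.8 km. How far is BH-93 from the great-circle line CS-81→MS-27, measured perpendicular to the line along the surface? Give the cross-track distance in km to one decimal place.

410.8 km

δ₁₃ = central angle CS-81→BH-93 = 0.086962 rad  (haversine)
θ₁₃ = bearing CS-81→BH-93 = 43.391°,  θ₁₂ = bearing CS-81→MS-27 = 271.431°
dₓₜ = R·arcsin(sin δ₁₃ · sin(θ₁₃ − θ₁₂)) = 6356.8·arcsin(0.08685·sin(-228.040°)) = 410.834 km
|dₓₜ| = 410.834 km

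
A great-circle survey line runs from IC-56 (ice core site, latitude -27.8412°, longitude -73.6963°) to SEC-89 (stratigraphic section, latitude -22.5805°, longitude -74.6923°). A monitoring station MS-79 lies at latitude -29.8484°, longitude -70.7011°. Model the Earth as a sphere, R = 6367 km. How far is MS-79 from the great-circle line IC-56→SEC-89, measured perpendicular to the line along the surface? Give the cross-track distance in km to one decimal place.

245.2 km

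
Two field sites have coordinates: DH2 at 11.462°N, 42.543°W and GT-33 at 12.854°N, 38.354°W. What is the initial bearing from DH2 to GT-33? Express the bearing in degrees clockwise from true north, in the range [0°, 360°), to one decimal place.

Δλ = 4.1890°
y = sin Δλ · cos φ₂ = 0.071216
x = cos φ₁ sin φ₂ − sin φ₁ cos φ₂ cos Δλ = 0.024810
θ = atan2(y, x) = 70.7928° → 70.7928° (mod 360°)

70.8°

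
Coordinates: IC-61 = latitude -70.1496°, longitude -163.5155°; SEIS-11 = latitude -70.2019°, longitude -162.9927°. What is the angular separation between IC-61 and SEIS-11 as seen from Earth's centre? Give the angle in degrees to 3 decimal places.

0.185°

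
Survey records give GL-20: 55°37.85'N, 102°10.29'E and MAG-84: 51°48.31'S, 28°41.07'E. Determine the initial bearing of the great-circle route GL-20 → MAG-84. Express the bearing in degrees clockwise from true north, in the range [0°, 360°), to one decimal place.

GL-20: φ = +55.63083°, λ = +102.17150°
MAG-84: φ = -51.80517°, λ = +28.68450°
Δλ = -73.4870°
y = sin Δλ · cos φ₂ = -0.592834
x = cos φ₁ sin φ₂ − sin φ₁ cos φ₂ cos Δλ = -0.588734
θ = atan2(y, x) = -134.8012° → 225.1988° (mod 360°)

225.2°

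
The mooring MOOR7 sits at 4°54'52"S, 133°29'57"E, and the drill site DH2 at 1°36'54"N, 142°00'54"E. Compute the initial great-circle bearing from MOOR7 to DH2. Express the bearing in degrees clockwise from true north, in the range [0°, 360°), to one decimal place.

MOOR7: φ = -4.91444°, λ = +133.49917°
DH2: φ = +1.61500°, λ = +142.01500°
Δλ = 8.5158°
y = sin Δλ · cos φ₂ = 0.148024
x = cos φ₁ sin φ₂ − sin φ₁ cos φ₂ cos Δλ = 0.112770
θ = atan2(y, x) = 52.6986° → 52.6986° (mod 360°)

52.7°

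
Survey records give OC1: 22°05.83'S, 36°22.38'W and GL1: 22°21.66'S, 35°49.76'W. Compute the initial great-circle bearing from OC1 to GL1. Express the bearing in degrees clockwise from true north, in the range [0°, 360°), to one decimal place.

117.8°

OC1: φ = -22.09717°, λ = -36.37300°
GL1: φ = -22.36100°, λ = -35.82933°
Δλ = 0.5437°
y = sin Δλ · cos φ₂ = 0.008775
x = cos φ₁ sin φ₂ − sin φ₁ cos φ₂ cos Δλ = -0.004620
θ = atan2(y, x) = 117.7683° → 117.7683° (mod 360°)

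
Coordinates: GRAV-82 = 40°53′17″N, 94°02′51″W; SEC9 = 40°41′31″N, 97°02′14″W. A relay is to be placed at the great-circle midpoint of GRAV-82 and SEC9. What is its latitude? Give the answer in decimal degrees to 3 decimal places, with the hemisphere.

GRAV-82: φ = +40.88806°, λ = -94.04750°
SEC9: φ = +40.69194°, λ = -97.03722°
Bx = cos φ₂ cos Δλ = 0.757194,  By = cos φ₂ sin Δλ = -0.039547
φₘ = atan2(sin φ₁ + sin φ₂, √((cos φ₁ + Bx)² + By²)) = 40.79965°
λₘ = λ₁ + atan2(By, cos φ₁ + Bx) = -95.54457°

40.800°N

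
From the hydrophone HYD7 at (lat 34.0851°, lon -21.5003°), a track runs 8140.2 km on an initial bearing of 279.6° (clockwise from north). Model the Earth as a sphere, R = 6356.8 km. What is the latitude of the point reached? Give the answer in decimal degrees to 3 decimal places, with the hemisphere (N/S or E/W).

17.021°N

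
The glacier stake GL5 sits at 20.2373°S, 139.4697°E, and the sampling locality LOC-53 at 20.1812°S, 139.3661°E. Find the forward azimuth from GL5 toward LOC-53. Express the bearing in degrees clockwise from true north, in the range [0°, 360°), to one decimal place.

300.0°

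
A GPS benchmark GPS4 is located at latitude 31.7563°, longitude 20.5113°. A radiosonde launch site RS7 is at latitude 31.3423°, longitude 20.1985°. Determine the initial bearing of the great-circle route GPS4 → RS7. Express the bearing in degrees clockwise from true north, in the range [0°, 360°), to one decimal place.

212.9°

Δλ = -0.3128°
y = sin Δλ · cos φ₂ = -0.004663
x = cos φ₁ sin φ₂ − sin φ₁ cos φ₂ cos Δλ = -0.007219
θ = atan2(y, x) = -147.1415° → 212.8585° (mod 360°)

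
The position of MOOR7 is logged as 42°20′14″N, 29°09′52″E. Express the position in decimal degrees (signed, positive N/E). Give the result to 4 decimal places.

lat: 42.3372° N → +42.3372°
lon: 29.1644° E → +29.1644°

+42.3372°, +29.1644°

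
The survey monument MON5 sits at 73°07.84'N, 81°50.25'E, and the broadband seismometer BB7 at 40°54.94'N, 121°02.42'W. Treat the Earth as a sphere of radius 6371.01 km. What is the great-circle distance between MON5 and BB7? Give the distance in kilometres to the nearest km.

7213 km

MON5: φ = +73.13067°, λ = +81.83750°
BB7: φ = +40.91567°, λ = -121.04033°
Δφ = -32.2150°,  Δλ = 157.1222°
a = sin²(Δφ/2) + cos φ₁ cos φ₂ sin²(Δλ/2) = 0.287637
c = 2·arcsin(√a) = 1.132138 rad = 64.8667°
d = R·c = 6371.01 × 1.132138 = 7212.9 km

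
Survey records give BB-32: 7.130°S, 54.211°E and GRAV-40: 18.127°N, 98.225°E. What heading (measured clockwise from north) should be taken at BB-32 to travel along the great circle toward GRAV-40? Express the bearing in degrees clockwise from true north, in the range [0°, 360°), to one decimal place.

Δλ = 44.0140°
y = sin Δλ · cos φ₂ = 0.660349
x = cos φ₁ sin φ₂ − sin φ₁ cos φ₂ cos Δλ = 0.393552
θ = atan2(y, x) = 59.2061° → 59.2061° (mod 360°)

59.2°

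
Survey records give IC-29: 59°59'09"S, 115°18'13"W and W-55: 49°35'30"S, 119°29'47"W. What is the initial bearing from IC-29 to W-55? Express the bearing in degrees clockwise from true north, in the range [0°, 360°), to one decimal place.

IC-29: φ = -59.98583°, λ = -115.30361°
W-55: φ = -49.59167°, λ = -119.49639°
Δλ = -4.1928°
y = sin Δλ · cos φ₂ = -0.047394
x = cos φ₁ sin φ₂ − sin φ₁ cos φ₂ cos Δλ = 0.178917
θ = atan2(y, x) = -14.8365° → 345.1635° (mod 360°)

345.2°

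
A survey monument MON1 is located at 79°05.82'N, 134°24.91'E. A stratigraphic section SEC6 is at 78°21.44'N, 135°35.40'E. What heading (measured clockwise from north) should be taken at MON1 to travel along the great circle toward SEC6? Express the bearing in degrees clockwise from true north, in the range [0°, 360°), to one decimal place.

162.2°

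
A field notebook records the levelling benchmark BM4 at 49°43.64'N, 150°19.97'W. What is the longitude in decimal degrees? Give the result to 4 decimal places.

150° + 19.97′/60 = 150 + 0.33283 = 150.3328°

150.3328°W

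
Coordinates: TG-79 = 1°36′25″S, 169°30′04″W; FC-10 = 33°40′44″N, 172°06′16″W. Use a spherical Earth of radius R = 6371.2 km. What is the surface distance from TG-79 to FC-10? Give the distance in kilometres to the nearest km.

3933 km

TG-79: φ = -1.60694°, λ = -169.50111°
FC-10: φ = +33.67889°, λ = -172.10444°
Δφ = 35.2858°,  Δλ = -2.6033°
a = sin²(Δφ/2) + cos φ₁ cos φ₂ sin²(Δλ/2) = 0.092289
c = 2·arcsin(√a) = 0.617339 rad = 35.3709°
d = R·c = 6371.2 × 0.617339 = 3933.2 km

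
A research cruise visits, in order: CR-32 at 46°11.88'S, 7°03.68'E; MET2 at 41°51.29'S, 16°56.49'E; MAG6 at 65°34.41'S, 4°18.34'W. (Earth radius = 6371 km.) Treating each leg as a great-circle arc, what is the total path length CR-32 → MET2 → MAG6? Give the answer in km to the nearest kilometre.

CR-32: φ = -46.19800°, λ = +7.06133°
MET2: φ = -41.85483°, λ = +16.94150°
MAG6: φ = -65.57350°, λ = -4.30567°
CR-32→MET2: c = 0.145165 rad, d = 924.84 km
MET2→MAG6: c = 0.463272 rad, d = 2951.51 km
Total = 924.84 + 2951.51 = 3876.35 km

3876 km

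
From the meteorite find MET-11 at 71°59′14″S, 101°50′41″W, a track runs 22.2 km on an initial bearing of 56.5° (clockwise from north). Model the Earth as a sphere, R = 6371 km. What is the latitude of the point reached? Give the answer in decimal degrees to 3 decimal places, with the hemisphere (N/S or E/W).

MET-11: φ = -71.98722°, λ = -101.84472°
δ = d/R = 22.2/6371 = 0.003485 rad
φ₂ = arcsin(sin φ₁ cos δ + cos φ₁ sin δ cos θ)
   = arcsin(-0.95099·0.99999 + 0.30923·0.00348·0.55194) = -71.87629°
λ₂ = λ₁ + atan2(sin θ sin δ cos φ₁, cos δ − sin φ₁ sin φ₂) = -101.30951°

71.876°S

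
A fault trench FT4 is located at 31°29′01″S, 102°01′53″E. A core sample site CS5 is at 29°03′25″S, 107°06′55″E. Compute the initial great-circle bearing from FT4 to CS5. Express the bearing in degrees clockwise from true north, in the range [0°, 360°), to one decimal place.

FT4: φ = -31.48361°, λ = +102.03139°
CS5: φ = -29.05694°, λ = +107.11528°
Δλ = 5.0839°
y = sin Δλ · cos φ₂ = 0.077461
x = cos φ₁ sin φ₂ − sin φ₁ cos φ₂ cos Δλ = 0.040545
θ = atan2(y, x) = 62.3715° → 62.3715° (mod 360°)

62.4°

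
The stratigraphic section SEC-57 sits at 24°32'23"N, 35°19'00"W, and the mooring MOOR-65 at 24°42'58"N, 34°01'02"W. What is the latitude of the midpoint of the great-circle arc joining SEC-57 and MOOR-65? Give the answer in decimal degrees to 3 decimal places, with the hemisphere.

24.629°N

SEC-57: φ = +24.53972°, λ = -35.31667°
MOOR-65: φ = +24.71611°, λ = -34.01722°
Bx = cos φ₂ cos Δλ = 0.908157,  By = cos φ₂ sin Δλ = 0.020600
φₘ = atan2(sin φ₁ + sin φ₂, √((cos φ₁ + Bx)² + By²)) = 24.62931°
λₘ = λ₁ + atan2(By, cos φ₁ + Bx) = -34.66740°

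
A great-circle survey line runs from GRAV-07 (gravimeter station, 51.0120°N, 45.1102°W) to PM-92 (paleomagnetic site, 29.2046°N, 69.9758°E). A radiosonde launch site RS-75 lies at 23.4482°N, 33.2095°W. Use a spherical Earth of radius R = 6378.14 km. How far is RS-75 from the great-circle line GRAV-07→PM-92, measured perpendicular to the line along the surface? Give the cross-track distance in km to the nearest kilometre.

δ₁₃ = central angle GRAV-07→RS-75 = 0.507237 rad  (haversine)
θ₁₃ = bearing GRAV-07→RS-75 = 157.079°,  θ₁₂ = bearing GRAV-07→PM-92 = 53.050°
dₓₜ = R·arcsin(sin δ₁₃ · sin(θ₁₃ − θ₁₂)) = 6378.14·arcsin(0.48576·sin(104.029°)) = 3129.981 km
|dₓₜ| = 3129.981 km

3130 km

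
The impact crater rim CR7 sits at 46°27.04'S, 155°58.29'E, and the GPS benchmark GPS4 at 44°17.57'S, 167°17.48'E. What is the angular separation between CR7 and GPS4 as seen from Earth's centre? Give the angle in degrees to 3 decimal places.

CR7: φ = -46.45067°, λ = +155.97150°
GPS4: φ = -44.29283°, λ = +167.29133°
Δφ = 2.1578°,  Δλ = 11.3198°
a = sin²(Δφ/2) + cos φ₁ cos φ₂ sin²(Δλ/2) = 0.005151
c = 2·arcsin(√a) = 0.143669 rad = 8.2316°

8.232°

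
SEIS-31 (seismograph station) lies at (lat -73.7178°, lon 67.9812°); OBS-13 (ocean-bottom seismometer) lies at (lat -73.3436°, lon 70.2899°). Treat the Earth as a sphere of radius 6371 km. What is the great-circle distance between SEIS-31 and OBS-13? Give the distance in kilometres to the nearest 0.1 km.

83.8 km

Δφ = 0.3742°,  Δλ = 2.3087°
a = sin²(Δφ/2) + cos φ₁ cos φ₂ sin²(Δλ/2) = 0.000043
c = 2·arcsin(√a) = 0.013157 rad = 0.7539°
d = R·c = 6371 × 0.013157 = 83.8 km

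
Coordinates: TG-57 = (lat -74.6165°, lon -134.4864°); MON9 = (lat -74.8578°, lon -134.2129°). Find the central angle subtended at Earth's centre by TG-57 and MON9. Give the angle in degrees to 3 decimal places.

Δφ = -0.2413°,  Δλ = 0.2735°
a = sin²(Δφ/2) + cos φ₁ cos φ₂ sin²(Δλ/2) = 0.000005
c = 2·arcsin(√a) = 0.004395 rad = 0.2518°

0.252°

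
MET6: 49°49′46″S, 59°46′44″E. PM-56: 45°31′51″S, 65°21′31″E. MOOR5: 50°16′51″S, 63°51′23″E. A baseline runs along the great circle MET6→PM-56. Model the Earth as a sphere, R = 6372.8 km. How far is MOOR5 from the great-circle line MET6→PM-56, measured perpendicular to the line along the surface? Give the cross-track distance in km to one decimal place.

250.8 km

MET6: φ = -49.82944°, λ = +59.77889°
PM-56: φ = -45.53083°, λ = +65.35861°
MOOR5: φ = -50.28083°, λ = +63.85639°
δ₁₃ = central angle MET6→MOOR5 = 0.046360 rad  (haversine)
θ₁₃ = bearing MET6→MOOR5 = 101.342°,  θ₁₂ = bearing MET6→PM-56 = 43.245°
dₓₜ = R·arcsin(sin δ₁₃ · sin(θ₁₃ − θ₁₂)) = 6372.8·arcsin(0.04634·sin(58.097°)) = 250.789 km
|dₓₜ| = 250.789 km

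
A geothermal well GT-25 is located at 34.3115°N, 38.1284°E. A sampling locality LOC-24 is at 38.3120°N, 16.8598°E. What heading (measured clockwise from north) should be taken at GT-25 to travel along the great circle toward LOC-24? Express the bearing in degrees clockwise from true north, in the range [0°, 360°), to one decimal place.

Δλ = -21.2686°
y = sin Δλ · cos φ₂ = -0.284623
x = cos φ₁ sin φ₂ − sin φ₁ cos φ₂ cos Δλ = 0.099890
θ = atan2(y, x) = -70.6612° → 289.3388° (mod 360°)

289.3°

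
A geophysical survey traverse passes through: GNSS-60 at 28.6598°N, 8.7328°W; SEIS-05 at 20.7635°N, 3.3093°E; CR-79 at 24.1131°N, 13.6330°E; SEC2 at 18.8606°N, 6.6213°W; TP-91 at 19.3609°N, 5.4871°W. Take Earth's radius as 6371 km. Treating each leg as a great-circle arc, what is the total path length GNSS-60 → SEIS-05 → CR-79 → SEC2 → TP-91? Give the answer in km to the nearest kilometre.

GNSS-60→SEIS-05: c = 0.235220 rad, d = 1498.59 km
SEIS-05→CR-79: c = 0.176439 rad, d = 1124.09 km
CR-79→SEC2: c = 0.341085 rad, d = 2173.05 km
SEC2→TP-91: c = 0.020642 rad, d = 131.51 km
Total = 1498.59 + 1124.09 + 2173.05 + 131.51 = 4927.25 km

4927 km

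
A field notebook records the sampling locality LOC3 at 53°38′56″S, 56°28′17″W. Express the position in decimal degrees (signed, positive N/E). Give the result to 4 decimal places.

lat: 53.6489° S → -53.6489°
lon: 56.4714° W → -56.4714°

-53.6489°, -56.4714°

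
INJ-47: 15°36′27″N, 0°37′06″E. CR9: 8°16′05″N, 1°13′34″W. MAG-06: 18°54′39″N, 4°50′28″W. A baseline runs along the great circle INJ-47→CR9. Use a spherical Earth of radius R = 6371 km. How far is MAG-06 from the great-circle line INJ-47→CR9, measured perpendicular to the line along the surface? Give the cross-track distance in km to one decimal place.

648.2 km

INJ-47: φ = +15.60750°, λ = +0.61833°
CR9: φ = +8.26806°, λ = -1.22611°
MAG-06: φ = +18.91083°, λ = -4.84111°
δ₁₃ = central angle INJ-47→MAG-06 = 0.107706 rad  (haversine)
θ₁₃ = bearing INJ-47→MAG-06 = 303.146°,  θ₁₂ = bearing INJ-47→CR9 = 194.015°
dₓₜ = R·arcsin(sin δ₁₃ · sin(θ₁₃ − θ₁₂)) = 6371·arcsin(0.10750·sin(109.131°)) = 648.161 km
|dₓₜ| = 648.161 km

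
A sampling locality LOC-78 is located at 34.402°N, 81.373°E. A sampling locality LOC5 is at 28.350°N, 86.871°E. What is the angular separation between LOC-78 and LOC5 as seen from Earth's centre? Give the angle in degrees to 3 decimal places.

Δφ = -6.0520°,  Δλ = 5.4980°
a = sin²(Δφ/2) + cos φ₁ cos φ₂ sin²(Δλ/2) = 0.004457
c = 2·arcsin(√a) = 0.133620 rad = 7.6559°

7.656°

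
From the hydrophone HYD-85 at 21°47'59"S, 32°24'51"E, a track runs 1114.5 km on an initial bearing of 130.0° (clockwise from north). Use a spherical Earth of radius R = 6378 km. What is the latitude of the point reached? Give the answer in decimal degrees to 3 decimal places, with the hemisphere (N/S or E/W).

28.000°S

HYD-85: φ = -21.79972°, λ = +32.41417°
δ = d/R = 1114.5/6378 = 0.174741 rad
φ₂ = arcsin(sin φ₁ cos δ + cos φ₁ sin δ cos θ)
   = arcsin(-0.37136·0.98477 + 0.92849·0.17385·-0.64279) = -27.99972°
λ₂ = λ₁ + atan2(sin θ sin δ cos φ₁, cos δ − sin φ₁ sin φ₂) = 41.08946°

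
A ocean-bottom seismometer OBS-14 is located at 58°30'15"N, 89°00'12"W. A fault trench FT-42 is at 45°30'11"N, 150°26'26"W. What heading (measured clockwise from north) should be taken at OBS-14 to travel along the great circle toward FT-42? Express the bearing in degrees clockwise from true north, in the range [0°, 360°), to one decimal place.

OBS-14: φ = +58.50417°, λ = -89.00333°
FT-42: φ = +45.50306°, λ = -150.44056°
Δλ = -61.4372°
y = sin Δλ · cos φ₂ = -0.615571
x = cos φ₁ sin φ₂ − sin φ₁ cos φ₂ cos Δλ = 0.086914
θ = atan2(y, x) = -81.9634° → 278.0366° (mod 360°)

278.0°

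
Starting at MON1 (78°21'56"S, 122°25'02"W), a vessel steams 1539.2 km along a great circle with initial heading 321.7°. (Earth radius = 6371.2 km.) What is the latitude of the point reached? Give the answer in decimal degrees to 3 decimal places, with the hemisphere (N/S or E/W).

MON1: φ = -78.36556°, λ = -122.41722°
δ = d/R = 1539.2/6371.2 = 0.241587 rad
φ₂ = arcsin(sin φ₁ cos δ + cos φ₁ sin δ cos θ)
   = arcsin(-0.97945·0.97096 + 0.20167·0.23924·0.78478) = -65.94390°
λ₂ = λ₁ + atan2(sin θ sin δ cos φ₁, cos δ − sin φ₁ sin φ₂) = -143.74830°

65.944°S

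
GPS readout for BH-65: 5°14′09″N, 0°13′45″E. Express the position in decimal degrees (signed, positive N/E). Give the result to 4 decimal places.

+5.2358°, +0.2292°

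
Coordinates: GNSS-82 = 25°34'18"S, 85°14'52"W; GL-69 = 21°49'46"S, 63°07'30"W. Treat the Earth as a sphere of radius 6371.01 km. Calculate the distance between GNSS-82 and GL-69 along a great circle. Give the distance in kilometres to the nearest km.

2288 km

GNSS-82: φ = -25.57167°, λ = -85.24778°
GL-69: φ = -21.82944°, λ = -63.12500°
Δφ = 3.7422°,  Δλ = 22.1228°
a = sin²(Δφ/2) + cos φ₁ cos φ₂ sin²(Δλ/2) = 0.031890
c = 2·arcsin(√a) = 0.359081 rad = 20.5738°
d = R·c = 6371.01 × 0.359081 = 2287.7 km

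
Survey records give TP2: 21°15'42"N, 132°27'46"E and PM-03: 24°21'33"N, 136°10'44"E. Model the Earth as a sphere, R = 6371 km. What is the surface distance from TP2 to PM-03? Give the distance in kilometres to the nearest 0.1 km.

513.5 km

TP2: φ = +21.26167°, λ = +132.46278°
PM-03: φ = +24.35917°, λ = +136.17889°
Δφ = 3.0975°,  Δλ = 3.7161°
a = sin²(Δφ/2) + cos φ₁ cos φ₂ sin²(Δλ/2) = 0.001623
c = 2·arcsin(√a) = 0.080595 rad = 4.6177°
d = R·c = 6371 × 0.080595 = 513.5 km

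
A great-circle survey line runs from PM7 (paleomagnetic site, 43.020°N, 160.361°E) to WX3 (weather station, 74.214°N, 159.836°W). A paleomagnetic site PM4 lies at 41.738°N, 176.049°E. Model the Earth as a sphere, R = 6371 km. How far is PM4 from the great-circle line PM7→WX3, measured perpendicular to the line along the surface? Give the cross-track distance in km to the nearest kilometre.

1242 km

δ₁₃ = central angle PM7→PM4 = 0.203195 rad  (haversine)
θ₁₃ = bearing PM7→PM4 = 90.968°,  θ₁₂ = bearing PM7→WX3 = 17.247°
dₓₜ = R·arcsin(sin δ₁₃ · sin(θ₁₃ − θ₁₂)) = 6371·arcsin(0.20180·sin(73.721°)) = 1241.969 km
|dₓₜ| = 1241.969 km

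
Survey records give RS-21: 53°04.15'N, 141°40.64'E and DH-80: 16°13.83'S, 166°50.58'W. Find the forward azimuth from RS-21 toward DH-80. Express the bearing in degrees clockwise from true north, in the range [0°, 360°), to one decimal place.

RS-21: φ = +53.06917°, λ = +141.67733°
DH-80: φ = -16.23050°, λ = -166.84300°
Δλ = 51.4797°
y = sin Δλ · cos φ₂ = 0.751205
x = cos φ₁ sin φ₂ − sin φ₁ cos φ₂ cos Δλ = -0.645934
θ = atan2(y, x) = 130.6910° → 130.6910° (mod 360°)

130.7°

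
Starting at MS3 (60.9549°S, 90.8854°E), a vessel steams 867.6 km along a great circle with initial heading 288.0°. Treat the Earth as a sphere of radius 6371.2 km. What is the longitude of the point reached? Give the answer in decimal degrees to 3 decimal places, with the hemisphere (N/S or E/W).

76.881°E

δ = d/R = 867.6/6371.2 = 0.136175 rad
φ₂ = arcsin(sin φ₁ cos δ + cos φ₁ sin δ cos θ)
   = arcsin(-0.87424·0.99074 + 0.48550·0.13575·0.30902) = -57.75535°
λ₂ = λ₁ + atan2(sin θ sin δ cos φ₁, cos δ − sin φ₁ sin φ₂) = 76.88135°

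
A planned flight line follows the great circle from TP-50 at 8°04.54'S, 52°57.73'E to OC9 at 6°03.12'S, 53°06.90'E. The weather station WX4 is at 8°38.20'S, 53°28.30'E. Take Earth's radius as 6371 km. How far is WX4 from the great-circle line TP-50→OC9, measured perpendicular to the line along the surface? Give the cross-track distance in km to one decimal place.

60.5 km

TP-50: φ = -8.07567°, λ = +52.96217°
OC9: φ = -6.05200°, λ = +53.11500°
WX4: φ = -8.63667°, λ = +53.47167°
δ₁₃ = central angle TP-50→WX4 = 0.013163 rad  (haversine)
θ₁₃ = bearing TP-50→WX4 = 138.095°,  θ₁₂ = bearing TP-50→OC9 = 4.296°
dₓₜ = R·arcsin(sin δ₁₃ · sin(θ₁₃ − θ₁₂)) = 6371·arcsin(0.01316·sin(133.799°)) = 60.530 km
|dₓₜ| = 60.530 km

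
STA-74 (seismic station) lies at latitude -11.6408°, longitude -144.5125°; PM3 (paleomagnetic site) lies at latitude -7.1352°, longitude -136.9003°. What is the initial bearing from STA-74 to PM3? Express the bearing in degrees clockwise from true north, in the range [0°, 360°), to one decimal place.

59.7°

Δλ = 7.6122°
y = sin Δλ · cos φ₂ = 0.131442
x = cos φ₁ sin φ₂ − sin φ₁ cos φ₂ cos Δλ = 0.076792
θ = atan2(y, x) = 59.7052° → 59.7052° (mod 360°)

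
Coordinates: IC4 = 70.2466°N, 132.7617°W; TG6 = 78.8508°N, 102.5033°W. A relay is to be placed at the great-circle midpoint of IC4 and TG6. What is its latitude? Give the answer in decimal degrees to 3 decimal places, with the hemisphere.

75.021°N

Bx = cos φ₂ cos Δλ = 0.167021,  By = cos φ₂ sin Δλ = 0.097437
φₘ = atan2(sin φ₁ + sin φ₂, √((cos φ₁ + Bx)² + By²)) = 75.02132°
λₘ = λ₁ + atan2(By, cos φ₁ + Bx) = -121.84090°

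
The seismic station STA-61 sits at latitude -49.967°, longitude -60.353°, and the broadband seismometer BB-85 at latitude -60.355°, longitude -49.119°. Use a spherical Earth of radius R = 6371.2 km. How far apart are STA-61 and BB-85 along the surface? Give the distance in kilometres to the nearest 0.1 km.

1353.7 km

Δφ = -10.3880°,  Δλ = 11.2340°
a = sin²(Δφ/2) + cos φ₁ cos φ₂ sin²(Δλ/2) = 0.011243
c = 2·arcsin(√a) = 0.212469 rad = 12.1736°
d = R·c = 6371.2 × 0.212469 = 1353.7 km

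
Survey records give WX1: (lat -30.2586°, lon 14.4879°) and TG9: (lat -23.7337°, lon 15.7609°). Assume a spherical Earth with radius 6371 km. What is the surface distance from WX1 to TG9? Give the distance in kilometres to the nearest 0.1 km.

Δφ = 6.5249°,  Δλ = 1.2730°
a = sin²(Δφ/2) + cos φ₁ cos φ₂ sin²(Δλ/2) = 0.003336
c = 2·arcsin(√a) = 0.115586 rad = 6.6226°
d = R·c = 6371 × 0.115586 = 736.4 km

736.4 km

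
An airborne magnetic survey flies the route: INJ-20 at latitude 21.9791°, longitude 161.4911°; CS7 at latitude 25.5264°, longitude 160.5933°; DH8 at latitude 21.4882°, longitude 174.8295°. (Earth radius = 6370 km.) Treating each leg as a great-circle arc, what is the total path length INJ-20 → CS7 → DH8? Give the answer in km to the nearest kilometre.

1923 km

INJ-20→CS7: c = 0.063551 rad, d = 404.82 km
CS7→DH8: c = 0.238339 rad, d = 1518.22 km
Total = 404.82 + 1518.22 = 1923.04 km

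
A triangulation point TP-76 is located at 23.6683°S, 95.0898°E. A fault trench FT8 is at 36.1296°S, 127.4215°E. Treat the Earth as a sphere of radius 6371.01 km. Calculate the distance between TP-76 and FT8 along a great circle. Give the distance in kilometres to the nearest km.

3390 km

Δφ = -12.4613°,  Δλ = 32.3317°
a = sin²(Δφ/2) + cos φ₁ cos φ₂ sin²(Δλ/2) = 0.069122
c = 2·arcsin(√a) = 0.532075 rad = 30.4857°
d = R·c = 6371.01 × 0.532075 = 3389.9 km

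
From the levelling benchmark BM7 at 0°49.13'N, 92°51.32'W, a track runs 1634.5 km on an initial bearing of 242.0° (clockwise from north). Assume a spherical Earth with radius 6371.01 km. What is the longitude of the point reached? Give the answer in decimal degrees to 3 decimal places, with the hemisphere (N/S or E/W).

105.876°W

BM7: φ = +0.81883°, λ = -92.85533°
δ = d/R = 1634.5/6371.01 = 0.256553 rad
φ₂ = arcsin(sin φ₁ cos δ + cos φ₁ sin δ cos θ)
   = arcsin(0.01429·0.96727 + 0.99990·0.25375·-0.46947) = -6.04399°
λ₂ = λ₁ + atan2(sin θ sin δ cos φ₁, cos δ − sin φ₁ sin φ₂) = -105.87575°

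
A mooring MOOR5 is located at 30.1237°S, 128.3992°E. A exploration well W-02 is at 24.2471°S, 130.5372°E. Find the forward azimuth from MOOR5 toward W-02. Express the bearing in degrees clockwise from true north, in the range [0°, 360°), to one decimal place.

18.4°

Δλ = 2.1380°
y = sin Δλ · cos φ₂ = 0.034015
x = cos φ₁ sin φ₂ − sin φ₁ cos φ₂ cos Δλ = 0.102068
θ = atan2(y, x) = 18.4313° → 18.4313° (mod 360°)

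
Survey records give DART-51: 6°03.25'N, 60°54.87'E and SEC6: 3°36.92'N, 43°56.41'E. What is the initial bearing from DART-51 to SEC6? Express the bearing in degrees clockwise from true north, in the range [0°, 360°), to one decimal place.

DART-51: φ = +6.05417°, λ = +60.91450°
SEC6: φ = +3.61533°, λ = +43.94017°
Δλ = -16.9743°
y = sin Δλ · cos φ₂ = -0.291362
x = cos φ₁ sin φ₂ − sin φ₁ cos φ₂ cos Δλ = -0.037967
θ = atan2(y, x) = -97.4244° → 262.5756° (mod 360°)

262.6°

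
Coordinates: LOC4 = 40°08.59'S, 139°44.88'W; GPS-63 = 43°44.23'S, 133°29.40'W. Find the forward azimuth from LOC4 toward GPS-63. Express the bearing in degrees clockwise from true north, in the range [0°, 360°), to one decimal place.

LOC4: φ = -40.14317°, λ = -139.74800°
GPS-63: φ = -43.73717°, λ = -133.49000°
Δλ = 6.2580°
y = sin Δλ · cos φ₂ = 0.078759
x = cos φ₁ sin φ₂ − sin φ₁ cos φ₂ cos Δλ = -0.065462
θ = atan2(y, x) = 129.7323° → 129.7323° (mod 360°)

129.7°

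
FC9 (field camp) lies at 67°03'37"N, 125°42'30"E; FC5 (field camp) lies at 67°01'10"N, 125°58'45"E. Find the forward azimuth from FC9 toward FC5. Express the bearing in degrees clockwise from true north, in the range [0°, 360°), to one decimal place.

FC9: φ = +67.06028°, λ = +125.70833°
FC5: φ = +67.01944°, λ = +125.97917°
Δλ = 0.2708°
y = sin Δλ · cos φ₂ = 0.001845
x = cos φ₁ sin φ₂ − sin φ₁ cos φ₂ cos Δλ = -0.000709
θ = atan2(y, x) = 111.0067° → 111.0067° (mod 360°)

111.0°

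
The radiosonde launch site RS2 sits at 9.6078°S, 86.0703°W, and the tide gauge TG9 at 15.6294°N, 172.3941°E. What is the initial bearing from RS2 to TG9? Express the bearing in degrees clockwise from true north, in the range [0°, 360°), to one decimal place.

283.9°

Δλ = -101.5356°
y = sin Δλ · cos φ₂ = -0.943572
x = cos φ₁ sin φ₂ − sin φ₁ cos φ₂ cos Δλ = 0.233492
θ = atan2(y, x) = -76.1010° → 283.8990° (mod 360°)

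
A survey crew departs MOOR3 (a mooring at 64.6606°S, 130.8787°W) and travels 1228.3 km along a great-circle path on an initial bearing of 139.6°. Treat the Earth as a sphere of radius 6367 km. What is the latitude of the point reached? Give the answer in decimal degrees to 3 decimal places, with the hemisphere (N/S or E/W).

71.715°S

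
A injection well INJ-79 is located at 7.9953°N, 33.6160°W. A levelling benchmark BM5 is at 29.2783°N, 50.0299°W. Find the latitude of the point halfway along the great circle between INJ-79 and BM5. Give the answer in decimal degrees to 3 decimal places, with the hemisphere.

18.815°N

Bx = cos φ₂ cos Δλ = 0.836706,  By = cos φ₂ sin Δλ = -0.246477
φₘ = atan2(sin φ₁ + sin φ₂, √((cos φ₁ + Bx)² + By²)) = 18.81540°
λₘ = λ₁ + atan2(By, cos φ₁ + Bx) = -41.29932°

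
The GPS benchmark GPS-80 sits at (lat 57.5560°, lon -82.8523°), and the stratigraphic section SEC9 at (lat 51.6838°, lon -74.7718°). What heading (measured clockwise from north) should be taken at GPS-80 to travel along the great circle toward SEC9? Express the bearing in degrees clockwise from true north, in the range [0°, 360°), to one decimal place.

Δλ = 8.0805°
y = sin Δλ · cos φ₂ = 0.087150
x = cos φ₁ sin φ₂ − sin φ₁ cos φ₂ cos Δλ = -0.097115
θ = atan2(y, x) = 138.0955° → 138.0955° (mod 360°)

138.1°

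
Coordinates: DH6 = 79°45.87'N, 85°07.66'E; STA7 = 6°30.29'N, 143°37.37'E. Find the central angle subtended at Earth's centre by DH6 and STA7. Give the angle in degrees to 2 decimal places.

DH6: φ = +79.76450°, λ = +85.12767°
STA7: φ = +6.50483°, λ = +143.62283°
Δφ = -73.2597°,  Δλ = 58.4952°
a = sin²(Δφ/2) + cos φ₁ cos φ₂ sin²(Δλ/2) = 0.398128
c = 2·arcsin(√a) = 1.365615 rad = 78.2440°

78.24°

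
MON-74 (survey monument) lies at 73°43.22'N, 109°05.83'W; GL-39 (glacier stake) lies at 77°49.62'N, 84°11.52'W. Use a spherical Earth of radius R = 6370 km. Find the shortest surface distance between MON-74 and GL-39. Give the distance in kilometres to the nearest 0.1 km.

809.5 km

MON-74: φ = +73.72033°, λ = -109.09717°
GL-39: φ = +77.82700°, λ = -84.19200°
Δφ = 4.1067°,  Δλ = 24.9052°
a = sin²(Δφ/2) + cos φ₁ cos φ₂ sin²(Δλ/2) = 0.004032
c = 2·arcsin(√a) = 0.127085 rad = 7.2815°
d = R·c = 6370 × 0.127085 = 809.5 km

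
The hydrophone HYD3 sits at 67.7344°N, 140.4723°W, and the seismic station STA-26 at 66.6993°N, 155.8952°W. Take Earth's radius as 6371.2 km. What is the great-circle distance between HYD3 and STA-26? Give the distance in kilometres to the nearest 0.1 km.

Δφ = -1.0351°,  Δλ = -15.4229°
a = sin²(Δφ/2) + cos φ₁ cos φ₂ sin²(Δλ/2) = 0.002780
c = 2·arcsin(√a) = 0.105504 rad = 6.0449°
d = R·c = 6371.2 × 0.105504 = 672.2 km

672.2 km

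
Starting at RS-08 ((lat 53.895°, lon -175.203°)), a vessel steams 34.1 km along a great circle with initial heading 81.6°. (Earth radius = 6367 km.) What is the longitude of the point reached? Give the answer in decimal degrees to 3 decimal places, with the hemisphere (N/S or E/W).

δ = d/R = 34.1/6367 = 0.005356 rad
φ₂ = arcsin(sin φ₁ cos δ + cos φ₁ sin δ cos θ)
   = arcsin(0.80794·0.99999 + 0.58927·0.00536·0.14608) = 53.93872°
λ₂ = λ₁ + atan2(sin θ sin δ cos φ₁, cos δ − sin φ₁ sin φ₂) = -174.68729°

174.687°W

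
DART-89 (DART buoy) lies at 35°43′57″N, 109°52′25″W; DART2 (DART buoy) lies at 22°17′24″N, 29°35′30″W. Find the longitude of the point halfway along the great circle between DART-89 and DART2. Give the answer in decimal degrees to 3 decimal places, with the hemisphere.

DART-89: φ = +35.73250°, λ = -109.87361°
DART2: φ = +22.29000°, λ = -29.59167°
Bx = cos φ₂ cos Δλ = 0.156187,  By = cos φ₂ sin Δλ = 0.911999
φₘ = atan2(sin φ₁ + sin φ₂, √((cos φ₁ + Bx)² + By²)) = 35.91712°
λₘ = λ₁ + atan2(By, cos φ₁ + Bx) = -66.57803°

66.578°W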